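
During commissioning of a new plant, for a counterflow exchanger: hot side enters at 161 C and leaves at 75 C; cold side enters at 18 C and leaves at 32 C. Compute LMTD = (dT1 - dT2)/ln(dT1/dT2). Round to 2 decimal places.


dT1 = Th_in - Tc_out = 161 - 32 = 129
dT2 = Th_out - Tc_in = 75 - 18 = 57
LMTD = (dT1 - dT2) / ln(dT1/dT2)
LMTD = (129 - 57) / ln(129/57)
LMTD = 88.15 K


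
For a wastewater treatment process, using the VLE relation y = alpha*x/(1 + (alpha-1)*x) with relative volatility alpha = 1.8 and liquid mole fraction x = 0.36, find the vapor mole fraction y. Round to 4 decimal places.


y = alpha*x / (1 + (alpha-1)*x)
y = 1.8*0.36 / (1 + (1.8-1)*0.36)
y = 0.648 / (1 + 0.288)
y = 0.648 / 1.288
y = 0.5031


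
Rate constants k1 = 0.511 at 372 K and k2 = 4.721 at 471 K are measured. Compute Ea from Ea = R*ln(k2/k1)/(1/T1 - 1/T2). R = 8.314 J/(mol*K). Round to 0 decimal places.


Ea = R * ln(k2/k1) / (1/T1 - 1/T2)
ln(k2/k1) = ln(4.721/0.511) = 2.2234063
1/T1 - 1/T2 = 1/372 - 1/471 = 0.000565029792
Ea = 8.314 * 2.2234063 / 0.000565029792
Ea = 32716 J/mol


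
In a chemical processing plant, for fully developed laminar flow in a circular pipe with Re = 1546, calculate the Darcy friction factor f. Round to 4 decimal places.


f = 64 / Re
f = 64 / 1546
f = 0.0414


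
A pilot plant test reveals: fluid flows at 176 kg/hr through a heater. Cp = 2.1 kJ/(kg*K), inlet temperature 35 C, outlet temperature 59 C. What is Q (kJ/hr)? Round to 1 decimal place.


Q = m_dot * Cp * (T2 - T1)
Q = 176 * 2.1 * (59 - 35)
Q = 176 * 2.1 * 24
Q = 8870.4 kJ/hr


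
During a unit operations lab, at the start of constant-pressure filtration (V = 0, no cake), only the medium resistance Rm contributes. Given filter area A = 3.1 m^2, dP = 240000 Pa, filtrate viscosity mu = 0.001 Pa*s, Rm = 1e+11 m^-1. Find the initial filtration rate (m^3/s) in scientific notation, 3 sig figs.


rate = A * dP / (mu * Rm)
rate = 3.1 * 240000 / (0.001 * 1e+11)
rate = 744000.0 / 1.000e+08
rate = 7.44e-03 m^3/s


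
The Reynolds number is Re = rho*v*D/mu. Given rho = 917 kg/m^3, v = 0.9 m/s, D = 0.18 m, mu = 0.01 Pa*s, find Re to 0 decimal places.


Re = rho * v * D / mu
Re = 917 * 0.9 * 0.18 / 0.01
Re = 148.554 / 0.01
Re = 14855


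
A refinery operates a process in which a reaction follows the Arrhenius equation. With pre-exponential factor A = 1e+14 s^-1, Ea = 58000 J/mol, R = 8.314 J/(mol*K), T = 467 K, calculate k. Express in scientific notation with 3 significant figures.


k = A * exp(-Ea/(R*T))
k = 1e+14 * exp(-58000 / (8.314 * 467))
k = 1e+14 * exp(-14.938297)
k = 3.25e+07


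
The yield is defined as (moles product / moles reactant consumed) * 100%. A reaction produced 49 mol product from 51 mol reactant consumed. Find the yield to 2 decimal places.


Yield = (moles product / moles consumed) * 100%
Yield = (49 / 51) * 100
Yield = 0.9608 * 100
Yield = 96.08%


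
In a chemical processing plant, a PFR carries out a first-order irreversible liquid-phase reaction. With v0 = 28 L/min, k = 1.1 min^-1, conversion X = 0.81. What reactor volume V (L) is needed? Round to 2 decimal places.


V = (v0/k) * ln(1/(1-X))
V = (28/1.1) * ln(1/(1-0.81))
V = 25.454545 * ln(5.263158)
V = 25.454545 * 1.660731
V = 42.27 L


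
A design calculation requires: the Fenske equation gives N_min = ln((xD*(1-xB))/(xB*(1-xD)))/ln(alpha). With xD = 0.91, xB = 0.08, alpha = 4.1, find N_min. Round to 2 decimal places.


N_min = ln((xD*(1-xB))/(xB*(1-xD))) / ln(alpha)
Numerator inside ln: 0.8372 / 0.0072 = 116.277778
ln(116.277778) = 4.755982
ln(alpha) = ln(4.1) = 1.410987
N_min = 4.755982 / 1.410987 = 3.37


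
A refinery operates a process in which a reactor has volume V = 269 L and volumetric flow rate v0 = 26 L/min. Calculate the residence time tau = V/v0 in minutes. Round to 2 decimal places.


tau = V / v0
tau = 269 / 26
tau = 10.35 min


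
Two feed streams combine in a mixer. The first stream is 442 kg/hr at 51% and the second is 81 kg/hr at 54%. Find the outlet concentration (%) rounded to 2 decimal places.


Mass balance on solute: F1*x1 + F2*x2 = F3*x3
F3 = F1 + F2 = 442 + 81 = 523 kg/hr
x3 = (F1*x1 + F2*x2)/F3
x3 = (442*0.51 + 81*0.54) / 523
x3 = 51.46%


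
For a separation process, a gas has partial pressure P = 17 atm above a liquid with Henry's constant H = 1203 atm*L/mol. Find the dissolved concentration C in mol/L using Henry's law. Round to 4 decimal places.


C = P / H
C = 17 / 1203
C = 0.0141 mol/L


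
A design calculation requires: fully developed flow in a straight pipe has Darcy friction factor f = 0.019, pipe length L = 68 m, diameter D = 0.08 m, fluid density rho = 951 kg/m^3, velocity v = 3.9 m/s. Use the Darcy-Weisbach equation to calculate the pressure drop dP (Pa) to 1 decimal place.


dP = f * (L/D) * (rho*v^2/2)
dP = 0.019 * (68/0.08) * (951*3.9^2/2)
L/D = 850.0
rho*v^2/2 = 951*15.21/2 = 7232.355
dP = 0.019 * 850.0 * 7232.355
dP = 116802.5 Pa


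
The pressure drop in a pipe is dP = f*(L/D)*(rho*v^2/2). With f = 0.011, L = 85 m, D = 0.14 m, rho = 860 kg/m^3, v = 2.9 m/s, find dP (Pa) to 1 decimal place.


dP = f * (L/D) * (rho*v^2/2)
dP = 0.011 * (85/0.14) * (860*2.9^2/2)
L/D = 607.14285714
rho*v^2/2 = 860*8.41/2 = 3616.3
dP = 0.011 * 607.14285714 * 3616.3
dP = 24151.7 Pa


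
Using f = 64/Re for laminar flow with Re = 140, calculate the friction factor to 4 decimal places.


f = 64 / Re
f = 64 / 140
f = 0.4571


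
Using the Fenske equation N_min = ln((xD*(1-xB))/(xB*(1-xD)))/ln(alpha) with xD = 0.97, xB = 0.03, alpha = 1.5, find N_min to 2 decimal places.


N_min = ln((xD*(1-xB))/(xB*(1-xD))) / ln(alpha)
Numerator inside ln: 0.9409 / 0.0009 = 1045.444444
ln(1045.444444) = 6.952197
ln(alpha) = ln(1.5) = 0.405465
N_min = 6.952197 / 0.405465 = 17.15


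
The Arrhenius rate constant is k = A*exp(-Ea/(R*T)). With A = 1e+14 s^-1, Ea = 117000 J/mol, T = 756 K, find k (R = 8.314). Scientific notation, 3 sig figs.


k = A * exp(-Ea/(R*T))
k = 1e+14 * exp(-117000 / (8.314 * 756))
k = 1e+14 * exp(-18.614614)
k = 8.24e+05


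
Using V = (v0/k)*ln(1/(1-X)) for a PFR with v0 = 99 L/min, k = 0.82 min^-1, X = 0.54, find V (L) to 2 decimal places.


V = (v0/k) * ln(1/(1-X))
V = (99/0.82) * ln(1/(1-0.54))
V = 120.731707 * ln(2.173913)
V = 120.731707 * 0.776529
V = 93.75 L


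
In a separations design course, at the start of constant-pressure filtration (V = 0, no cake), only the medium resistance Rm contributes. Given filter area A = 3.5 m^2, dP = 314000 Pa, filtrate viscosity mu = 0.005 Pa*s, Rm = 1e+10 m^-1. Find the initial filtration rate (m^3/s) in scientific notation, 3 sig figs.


rate = A * dP / (mu * Rm)
rate = 3.5 * 314000 / (0.005 * 1e+10)
rate = 1099000.0 / 5.000e+07
rate = 2.20e-02 m^3/s


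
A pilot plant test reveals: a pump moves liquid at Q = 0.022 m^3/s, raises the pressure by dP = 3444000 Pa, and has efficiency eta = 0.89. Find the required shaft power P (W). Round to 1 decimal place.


P = Q * dP / eta
P = 0.022 * 3444000 / 0.89
P = 75768.0 / 0.89
P = 85132.6 W


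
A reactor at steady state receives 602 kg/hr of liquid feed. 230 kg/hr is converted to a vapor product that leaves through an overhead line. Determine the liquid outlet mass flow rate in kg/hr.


Steady-state mass balance on the main outlet: F_out = F_in - F_removed
F_out = 602 - 230
F_out = 372 kg/hr


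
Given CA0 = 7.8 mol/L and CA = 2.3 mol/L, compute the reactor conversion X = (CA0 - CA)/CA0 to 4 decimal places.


X = (CA0 - CA) / CA0
X = (7.8 - 2.3) / 7.8
X = 5.5 / 7.8
X = 0.7051


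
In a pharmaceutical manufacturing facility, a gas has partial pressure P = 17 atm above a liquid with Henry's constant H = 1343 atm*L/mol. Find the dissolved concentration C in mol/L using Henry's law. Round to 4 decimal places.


C = P / H
C = 17 / 1343
C = 0.0127 mol/L


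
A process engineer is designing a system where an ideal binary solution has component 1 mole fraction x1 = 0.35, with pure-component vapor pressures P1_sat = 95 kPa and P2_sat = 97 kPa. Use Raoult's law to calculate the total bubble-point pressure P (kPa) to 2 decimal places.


P = x1*P1_sat + x2*P2_sat
x2 = 1 - x1 = 1 - 0.35 = 0.65
P = 0.35*95 + 0.65*97
P = 33.25 + 63.05
P = 96.30 kPa


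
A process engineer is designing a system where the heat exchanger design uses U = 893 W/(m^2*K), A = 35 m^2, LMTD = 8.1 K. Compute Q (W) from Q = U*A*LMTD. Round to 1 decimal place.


Q = U * A * LMTD
Q = 893 * 35 * 8.1
Q = 253165.5 W


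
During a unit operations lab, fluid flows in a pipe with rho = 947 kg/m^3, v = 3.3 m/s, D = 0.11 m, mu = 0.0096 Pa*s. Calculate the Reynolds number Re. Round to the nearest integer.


Re = rho * v * D / mu
Re = 947 * 3.3 * 0.11 / 0.0096
Re = 343.761 / 0.0096
Re = 35808


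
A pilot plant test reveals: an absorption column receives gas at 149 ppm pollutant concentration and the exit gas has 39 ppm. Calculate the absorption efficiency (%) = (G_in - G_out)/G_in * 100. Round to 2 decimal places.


Efficiency = (G_in - G_out) / G_in * 100%
Efficiency = (149 - 39) / 149 * 100
Efficiency = 110 / 149 * 100
Efficiency = 73.83%


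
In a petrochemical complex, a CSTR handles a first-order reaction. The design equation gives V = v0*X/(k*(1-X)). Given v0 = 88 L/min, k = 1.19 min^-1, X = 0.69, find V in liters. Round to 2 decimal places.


V = v0 * X / (k * (1 - X))
V = 88 * 0.69 / (1.19 * (1 - 0.69))
V = 60.72 / (1.19 * 0.31)
V = 60.72 / 0.3689
V = 164.60 L


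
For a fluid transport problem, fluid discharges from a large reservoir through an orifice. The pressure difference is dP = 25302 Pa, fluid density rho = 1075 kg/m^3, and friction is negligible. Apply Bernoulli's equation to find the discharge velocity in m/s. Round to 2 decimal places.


v = sqrt(2*dP/rho)
v = sqrt(2*25302/1075)
v = sqrt(47.073488)
v = 6.86 m/s


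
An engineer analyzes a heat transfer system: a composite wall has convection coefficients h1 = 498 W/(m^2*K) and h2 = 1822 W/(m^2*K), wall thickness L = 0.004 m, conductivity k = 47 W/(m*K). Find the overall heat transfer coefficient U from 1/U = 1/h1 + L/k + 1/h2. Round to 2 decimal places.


1/U = 1/h1 + L/k + 1/h2
1/U = 1/498 + 0.004/47 + 1/1822
1/U = 0.0020080321 + 8.51064e-05 + 0.0005488474
1/U = 0.0026419859
U = 378.50 W/(m^2*K)


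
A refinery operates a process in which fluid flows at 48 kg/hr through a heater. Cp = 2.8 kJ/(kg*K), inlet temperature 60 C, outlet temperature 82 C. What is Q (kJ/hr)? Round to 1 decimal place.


Q = m_dot * Cp * (T2 - T1)
Q = 48 * 2.8 * (82 - 60)
Q = 48 * 2.8 * 22
Q = 2956.8 kJ/hr


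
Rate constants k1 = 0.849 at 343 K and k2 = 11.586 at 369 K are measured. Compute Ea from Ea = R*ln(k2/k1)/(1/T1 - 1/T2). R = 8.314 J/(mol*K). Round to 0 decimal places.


Ea = R * ln(k2/k1) / (1/T1 - 1/T2)
ln(k2/k1) = ln(11.586/0.849) = 2.6134936
1/T1 - 1/T2 = 1/343 - 1/369 = 0.000205424795
Ea = 8.314 * 2.6134936 / 0.000205424795
Ea = 105774 J/mol


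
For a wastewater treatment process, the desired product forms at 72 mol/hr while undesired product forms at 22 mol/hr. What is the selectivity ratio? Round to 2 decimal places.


S = desired product rate / undesired product rate
S = 72 / 22
S = 3.27


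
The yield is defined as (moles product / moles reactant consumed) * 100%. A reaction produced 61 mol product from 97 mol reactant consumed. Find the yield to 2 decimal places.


Yield = (moles product / moles consumed) * 100%
Yield = (61 / 97) * 100
Yield = 0.6289 * 100
Yield = 62.89%


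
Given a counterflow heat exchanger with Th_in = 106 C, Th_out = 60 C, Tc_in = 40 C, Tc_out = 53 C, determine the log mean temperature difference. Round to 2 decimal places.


dT1 = Th_in - Tc_out = 106 - 53 = 53
dT2 = Th_out - Tc_in = 60 - 40 = 20
LMTD = (dT1 - dT2) / ln(dT1/dT2)
LMTD = (53 - 20) / ln(53/20)
LMTD = 33.86 K


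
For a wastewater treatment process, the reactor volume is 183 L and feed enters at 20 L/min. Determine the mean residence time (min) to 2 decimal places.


tau = V / v0
tau = 183 / 20
tau = 9.15 min


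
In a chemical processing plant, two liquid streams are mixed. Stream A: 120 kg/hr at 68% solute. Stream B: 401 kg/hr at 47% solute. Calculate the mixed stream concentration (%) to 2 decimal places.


Mass balance on solute: F1*x1 + F2*x2 = F3*x3
F3 = F1 + F2 = 120 + 401 = 521 kg/hr
x3 = (F1*x1 + F2*x2)/F3
x3 = (120*0.68 + 401*0.47) / 521
x3 = 51.84%


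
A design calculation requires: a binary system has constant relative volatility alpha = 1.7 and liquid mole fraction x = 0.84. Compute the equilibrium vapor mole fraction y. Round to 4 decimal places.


y = alpha*x / (1 + (alpha-1)*x)
y = 1.7*0.84 / (1 + (1.7-1)*0.84)
y = 1.428 / (1 + 0.588)
y = 1.428 / 1.588
y = 0.8992


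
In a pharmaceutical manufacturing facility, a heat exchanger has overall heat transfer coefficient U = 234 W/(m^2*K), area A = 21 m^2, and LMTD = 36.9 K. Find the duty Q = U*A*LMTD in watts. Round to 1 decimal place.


Q = U * A * LMTD
Q = 234 * 21 * 36.9
Q = 181326.6 W


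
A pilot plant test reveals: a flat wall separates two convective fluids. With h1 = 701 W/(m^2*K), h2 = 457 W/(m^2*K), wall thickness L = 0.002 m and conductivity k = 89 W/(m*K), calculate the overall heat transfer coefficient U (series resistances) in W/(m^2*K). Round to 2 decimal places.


1/U = 1/h1 + L/k + 1/h2
1/U = 1/701 + 0.002/89 + 1/457
1/U = 0.0014265335 + 2.24719e-05 + 0.0021881838
1/U = 0.0036371892
U = 274.94 W/(m^2*K)


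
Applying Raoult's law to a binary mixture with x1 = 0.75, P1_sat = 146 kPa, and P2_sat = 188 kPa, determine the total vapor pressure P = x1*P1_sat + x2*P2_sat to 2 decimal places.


P = x1*P1_sat + x2*P2_sat
x2 = 1 - x1 = 1 - 0.75 = 0.25
P = 0.75*146 + 0.25*188
P = 109.5 + 47.0
P = 156.50 kPa


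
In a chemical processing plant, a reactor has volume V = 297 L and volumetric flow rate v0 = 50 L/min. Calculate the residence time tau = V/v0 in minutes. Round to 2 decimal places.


tau = V / v0
tau = 297 / 50
tau = 5.94 min


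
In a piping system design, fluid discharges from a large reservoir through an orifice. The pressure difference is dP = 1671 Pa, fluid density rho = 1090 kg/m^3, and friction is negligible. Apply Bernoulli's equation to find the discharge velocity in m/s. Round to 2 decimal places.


v = sqrt(2*dP/rho)
v = sqrt(2*1671/1090)
v = sqrt(3.066055)
v = 1.75 m/s


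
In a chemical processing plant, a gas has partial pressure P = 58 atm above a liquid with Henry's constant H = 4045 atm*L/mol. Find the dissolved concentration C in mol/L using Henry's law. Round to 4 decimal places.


C = P / H
C = 58 / 4045
C = 0.0143 mol/L


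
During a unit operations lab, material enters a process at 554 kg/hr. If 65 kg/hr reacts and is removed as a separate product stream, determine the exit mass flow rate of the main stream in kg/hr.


Steady-state mass balance on the main outlet: F_out = F_in - F_removed
F_out = 554 - 65
F_out = 489 kg/hr


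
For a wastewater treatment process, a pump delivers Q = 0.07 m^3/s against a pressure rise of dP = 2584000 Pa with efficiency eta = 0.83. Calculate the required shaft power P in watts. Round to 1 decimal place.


P = Q * dP / eta
P = 0.07 * 2584000 / 0.83
P = 180880.0 / 0.83
P = 217927.7 W


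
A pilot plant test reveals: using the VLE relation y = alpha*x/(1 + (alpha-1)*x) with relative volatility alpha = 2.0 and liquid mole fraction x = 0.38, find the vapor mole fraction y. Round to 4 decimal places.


y = alpha*x / (1 + (alpha-1)*x)
y = 2.0*0.38 / (1 + (2.0-1)*0.38)
y = 0.76 / (1 + 0.38)
y = 0.76 / 1.38
y = 0.5507


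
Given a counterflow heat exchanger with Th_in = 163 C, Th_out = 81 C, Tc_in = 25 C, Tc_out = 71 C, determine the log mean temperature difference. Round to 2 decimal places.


dT1 = Th_in - Tc_out = 163 - 71 = 92
dT2 = Th_out - Tc_in = 81 - 25 = 56
LMTD = (dT1 - dT2) / ln(dT1/dT2)
LMTD = (92 - 56) / ln(92/56)
LMTD = 72.52 K


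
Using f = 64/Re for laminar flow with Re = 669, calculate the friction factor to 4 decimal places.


f = 64 / Re
f = 64 / 669
f = 0.0957


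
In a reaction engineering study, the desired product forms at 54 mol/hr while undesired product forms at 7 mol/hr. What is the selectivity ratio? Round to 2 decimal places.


S = desired product rate / undesired product rate
S = 54 / 7
S = 7.71


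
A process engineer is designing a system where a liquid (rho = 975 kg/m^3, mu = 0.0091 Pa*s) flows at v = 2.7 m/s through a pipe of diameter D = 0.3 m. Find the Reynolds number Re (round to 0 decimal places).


Re = rho * v * D / mu
Re = 975 * 2.7 * 0.3 / 0.0091
Re = 789.75 / 0.0091
Re = 86786


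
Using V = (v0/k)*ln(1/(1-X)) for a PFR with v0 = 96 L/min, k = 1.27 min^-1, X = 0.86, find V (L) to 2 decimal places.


V = (v0/k) * ln(1/(1-X))
V = (96/1.27) * ln(1/(1-0.86))
V = 75.590551 * ln(7.142857)
V = 75.590551 * 1.966113
V = 148.62 L


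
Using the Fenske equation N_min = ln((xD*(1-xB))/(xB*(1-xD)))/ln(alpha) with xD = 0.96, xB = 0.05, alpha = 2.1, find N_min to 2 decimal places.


N_min = ln((xD*(1-xB))/(xB*(1-xD))) / ln(alpha)
Numerator inside ln: 0.912 / 0.002 = 456.0
ln(456.0) = 6.122493
ln(alpha) = ln(2.1) = 0.741937
N_min = 6.122493 / 0.741937 = 8.25


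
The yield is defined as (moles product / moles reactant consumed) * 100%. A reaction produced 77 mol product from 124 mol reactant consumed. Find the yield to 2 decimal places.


Yield = (moles product / moles consumed) * 100%
Yield = (77 / 124) * 100
Yield = 0.621 * 100
Yield = 62.10%


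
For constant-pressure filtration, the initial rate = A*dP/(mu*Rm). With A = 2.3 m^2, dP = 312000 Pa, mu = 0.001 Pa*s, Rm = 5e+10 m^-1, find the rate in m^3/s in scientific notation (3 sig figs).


rate = A * dP / (mu * Rm)
rate = 2.3 * 312000 / (0.001 * 5e+10)
rate = 717600.0 / 5.000e+07
rate = 1.44e-02 m^3/s


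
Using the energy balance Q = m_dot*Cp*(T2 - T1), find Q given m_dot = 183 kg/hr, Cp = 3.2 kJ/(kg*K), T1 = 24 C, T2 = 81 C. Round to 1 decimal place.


Q = m_dot * Cp * (T2 - T1)
Q = 183 * 3.2 * (81 - 24)
Q = 183 * 3.2 * 57
Q = 33379.2 kJ/hr


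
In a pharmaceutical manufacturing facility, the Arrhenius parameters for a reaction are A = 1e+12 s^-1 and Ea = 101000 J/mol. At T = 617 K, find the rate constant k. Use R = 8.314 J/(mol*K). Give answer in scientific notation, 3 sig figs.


k = A * exp(-Ea/(R*T))
k = 1e+12 * exp(-101000 / (8.314 * 617))
k = 1e+12 * exp(-19.689115)
k = 2.81e+03


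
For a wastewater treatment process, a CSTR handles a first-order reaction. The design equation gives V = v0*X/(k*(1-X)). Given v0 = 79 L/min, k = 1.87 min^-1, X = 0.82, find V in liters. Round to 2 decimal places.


V = v0 * X / (k * (1 - X))
V = 79 * 0.82 / (1.87 * (1 - 0.82))
V = 64.78 / (1.87 * 0.18)
V = 64.78 / 0.3366
V = 192.45 L


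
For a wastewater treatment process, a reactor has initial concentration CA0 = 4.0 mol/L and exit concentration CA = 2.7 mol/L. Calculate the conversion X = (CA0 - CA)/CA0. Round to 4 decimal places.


X = (CA0 - CA) / CA0
X = (4.0 - 2.7) / 4.0
X = 1.3 / 4.0
X = 0.3250


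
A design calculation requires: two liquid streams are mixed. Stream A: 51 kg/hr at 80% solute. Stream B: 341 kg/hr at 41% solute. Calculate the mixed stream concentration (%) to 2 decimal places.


Mass balance on solute: F1*x1 + F2*x2 = F3*x3
F3 = F1 + F2 = 51 + 341 = 392 kg/hr
x3 = (F1*x1 + F2*x2)/F3
x3 = (51*0.8 + 341*0.41) / 392
x3 = 46.07%


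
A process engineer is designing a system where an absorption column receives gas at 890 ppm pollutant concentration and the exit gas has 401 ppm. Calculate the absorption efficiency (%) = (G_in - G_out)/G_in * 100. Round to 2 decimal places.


Efficiency = (G_in - G_out) / G_in * 100%
Efficiency = (890 - 401) / 890 * 100
Efficiency = 489 / 890 * 100
Efficiency = 54.94%


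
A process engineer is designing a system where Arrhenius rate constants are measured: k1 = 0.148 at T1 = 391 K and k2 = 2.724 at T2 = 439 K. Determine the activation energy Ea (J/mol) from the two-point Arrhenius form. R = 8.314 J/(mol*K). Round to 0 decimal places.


Ea = R * ln(k2/k1) / (1/T1 - 1/T2)
ln(k2/k1) = ln(2.724/0.148) = 2.9126444
1/T1 - 1/T2 = 1/391 - 1/439 = 0.000279640429
Ea = 8.314 * 2.9126444 / 0.000279640429
Ea = 86596 J/mol


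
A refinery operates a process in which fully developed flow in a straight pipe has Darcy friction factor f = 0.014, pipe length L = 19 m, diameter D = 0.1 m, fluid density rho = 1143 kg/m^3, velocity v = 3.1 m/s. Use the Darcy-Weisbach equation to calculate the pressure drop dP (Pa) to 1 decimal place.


dP = f * (L/D) * (rho*v^2/2)
dP = 0.014 * (19/0.1) * (1143*3.1^2/2)
L/D = 190.0
rho*v^2/2 = 1143*9.61/2 = 5492.115
dP = 0.014 * 190.0 * 5492.115
dP = 14609.0 Pa


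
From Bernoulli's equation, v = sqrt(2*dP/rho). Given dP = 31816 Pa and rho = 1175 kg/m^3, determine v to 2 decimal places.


v = sqrt(2*dP/rho)
v = sqrt(2*31816/1175)
v = sqrt(54.154894)
v = 7.36 m/s


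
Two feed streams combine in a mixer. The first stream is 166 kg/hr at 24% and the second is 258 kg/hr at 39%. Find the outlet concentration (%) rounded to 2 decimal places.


Mass balance on solute: F1*x1 + F2*x2 = F3*x3
F3 = F1 + F2 = 166 + 258 = 424 kg/hr
x3 = (F1*x1 + F2*x2)/F3
x3 = (166*0.24 + 258*0.39) / 424
x3 = 33.13%


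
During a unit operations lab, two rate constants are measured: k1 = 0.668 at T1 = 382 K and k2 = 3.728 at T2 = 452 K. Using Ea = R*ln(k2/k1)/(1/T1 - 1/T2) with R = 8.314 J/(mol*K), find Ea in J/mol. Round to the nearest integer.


Ea = R * ln(k2/k1) / (1/T1 - 1/T2)
ln(k2/k1) = ln(3.728/0.668) = 1.719339
1/T1 - 1/T2 = 1/382 - 1/452 = 0.000405411667
Ea = 8.314 * 1.719339 / 0.000405411667
Ea = 35259 J/mol


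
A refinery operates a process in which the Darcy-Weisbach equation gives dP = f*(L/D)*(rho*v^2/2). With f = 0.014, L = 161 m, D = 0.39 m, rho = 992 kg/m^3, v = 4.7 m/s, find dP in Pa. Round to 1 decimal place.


dP = f * (L/D) * (rho*v^2/2)
dP = 0.014 * (161/0.39) * (992*4.7^2/2)
L/D = 412.82051282
rho*v^2/2 = 992*22.09/2 = 10956.64
dP = 0.014 * 412.82051282 * 10956.64
dP = 63323.8 Pa


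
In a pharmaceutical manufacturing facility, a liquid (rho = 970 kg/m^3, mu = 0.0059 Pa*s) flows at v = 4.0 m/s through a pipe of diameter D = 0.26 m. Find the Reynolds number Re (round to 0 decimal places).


Re = rho * v * D / mu
Re = 970 * 4.0 * 0.26 / 0.0059
Re = 1008.8 / 0.0059
Re = 170983


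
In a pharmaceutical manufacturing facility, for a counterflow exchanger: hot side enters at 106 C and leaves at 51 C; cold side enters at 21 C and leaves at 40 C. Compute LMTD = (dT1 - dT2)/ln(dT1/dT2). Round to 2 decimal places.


dT1 = Th_in - Tc_out = 106 - 40 = 66
dT2 = Th_out - Tc_in = 51 - 21 = 30
LMTD = (dT1 - dT2) / ln(dT1/dT2)
LMTD = (66 - 30) / ln(66/30)
LMTD = 45.66 K


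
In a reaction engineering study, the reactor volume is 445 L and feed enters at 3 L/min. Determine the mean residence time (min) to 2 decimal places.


tau = V / v0
tau = 445 / 3
tau = 148.33 min


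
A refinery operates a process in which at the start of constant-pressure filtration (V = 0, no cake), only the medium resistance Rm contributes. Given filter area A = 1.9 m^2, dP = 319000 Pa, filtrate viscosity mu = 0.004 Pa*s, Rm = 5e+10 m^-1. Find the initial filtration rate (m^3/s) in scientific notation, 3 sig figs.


rate = A * dP / (mu * Rm)
rate = 1.9 * 319000 / (0.004 * 5e+10)
rate = 606100.0 / 2.000e+08
rate = 3.03e-03 m^3/s


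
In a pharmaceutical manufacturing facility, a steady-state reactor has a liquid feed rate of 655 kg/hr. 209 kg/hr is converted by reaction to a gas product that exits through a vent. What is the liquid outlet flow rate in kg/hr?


Steady-state mass balance on the main outlet: F_out = F_in - F_removed
F_out = 655 - 209
F_out = 446 kg/hr


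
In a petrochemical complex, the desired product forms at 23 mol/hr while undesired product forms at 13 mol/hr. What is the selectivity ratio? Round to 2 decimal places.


S = desired product rate / undesired product rate
S = 23 / 13
S = 1.77


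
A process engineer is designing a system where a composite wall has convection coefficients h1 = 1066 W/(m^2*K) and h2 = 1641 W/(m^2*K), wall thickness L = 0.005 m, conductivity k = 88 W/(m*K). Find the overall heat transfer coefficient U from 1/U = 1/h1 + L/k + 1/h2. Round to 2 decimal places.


1/U = 1/h1 + L/k + 1/h2
1/U = 1/1066 + 0.005/88 + 1/1641
1/U = 0.0009380863 + 5.68182e-05 + 0.0006093845
1/U = 0.001604289
U = 623.33 W/(m^2*K)


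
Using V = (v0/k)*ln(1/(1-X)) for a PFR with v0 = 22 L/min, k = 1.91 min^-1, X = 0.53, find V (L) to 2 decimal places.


V = (v0/k) * ln(1/(1-X))
V = (22/1.91) * ln(1/(1-0.53))
V = 11.518325 * ln(2.12766)
V = 11.518325 * 0.755023
V = 8.70 L


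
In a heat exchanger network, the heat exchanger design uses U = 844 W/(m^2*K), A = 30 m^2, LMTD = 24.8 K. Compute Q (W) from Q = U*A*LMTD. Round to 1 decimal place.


Q = U * A * LMTD
Q = 844 * 30 * 24.8
Q = 627936.0 W


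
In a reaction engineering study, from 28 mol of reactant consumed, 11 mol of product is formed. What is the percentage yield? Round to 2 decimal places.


Yield = (moles product / moles consumed) * 100%
Yield = (11 / 28) * 100
Yield = 0.3929 * 100
Yield = 39.29%


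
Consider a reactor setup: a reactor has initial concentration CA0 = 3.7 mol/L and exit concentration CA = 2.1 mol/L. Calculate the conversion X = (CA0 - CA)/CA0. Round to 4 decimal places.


X = (CA0 - CA) / CA0
X = (3.7 - 2.1) / 3.7
X = 1.6 / 3.7
X = 0.4324


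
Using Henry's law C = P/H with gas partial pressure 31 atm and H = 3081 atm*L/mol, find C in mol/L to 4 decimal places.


C = P / H
C = 31 / 3081
C = 0.0101 mol/L


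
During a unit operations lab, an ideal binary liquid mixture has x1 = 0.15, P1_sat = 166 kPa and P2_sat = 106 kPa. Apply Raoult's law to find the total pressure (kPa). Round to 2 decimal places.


P = x1*P1_sat + x2*P2_sat
x2 = 1 - x1 = 1 - 0.15 = 0.85
P = 0.15*166 + 0.85*106
P = 24.9 + 90.1
P = 115.00 kPa


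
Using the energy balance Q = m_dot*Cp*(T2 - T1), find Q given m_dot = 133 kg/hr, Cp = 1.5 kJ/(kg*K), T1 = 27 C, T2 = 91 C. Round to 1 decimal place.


Q = m_dot * Cp * (T2 - T1)
Q = 133 * 1.5 * (91 - 27)
Q = 133 * 1.5 * 64
Q = 12768.0 kJ/hr


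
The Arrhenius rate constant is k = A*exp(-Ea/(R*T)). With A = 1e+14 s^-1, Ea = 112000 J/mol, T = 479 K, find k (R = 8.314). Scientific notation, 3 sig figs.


k = A * exp(-Ea/(R*T))
k = 1e+14 * exp(-112000 / (8.314 * 479))
k = 1e+14 * exp(-28.123702)
k = 6.11e+01


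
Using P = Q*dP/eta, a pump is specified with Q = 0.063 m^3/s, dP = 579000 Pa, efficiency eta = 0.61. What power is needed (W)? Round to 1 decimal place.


P = Q * dP / eta
P = 0.063 * 579000 / 0.61
P = 36477.0 / 0.61
P = 59798.4 W


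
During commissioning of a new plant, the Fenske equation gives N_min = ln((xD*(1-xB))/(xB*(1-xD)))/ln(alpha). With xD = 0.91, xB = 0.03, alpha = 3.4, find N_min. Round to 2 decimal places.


N_min = ln((xD*(1-xB))/(xB*(1-xD))) / ln(alpha)
Numerator inside ln: 0.8827 / 0.0027 = 326.925926
ln(326.925926) = 5.789734
ln(alpha) = ln(3.4) = 1.223775
N_min = 5.789734 / 1.223775 = 4.73


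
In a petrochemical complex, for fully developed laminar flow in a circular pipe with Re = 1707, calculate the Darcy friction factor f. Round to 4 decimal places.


f = 64 / Re
f = 64 / 1707
f = 0.0375


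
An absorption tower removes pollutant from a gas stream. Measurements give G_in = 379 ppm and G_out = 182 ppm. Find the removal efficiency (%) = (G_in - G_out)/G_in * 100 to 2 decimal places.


Efficiency = (G_in - G_out) / G_in * 100%
Efficiency = (379 - 182) / 379 * 100
Efficiency = 197 / 379 * 100
Efficiency = 51.98%


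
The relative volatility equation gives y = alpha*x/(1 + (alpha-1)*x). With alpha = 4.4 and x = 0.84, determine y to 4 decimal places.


y = alpha*x / (1 + (alpha-1)*x)
y = 4.4*0.84 / (1 + (4.4-1)*0.84)
y = 3.696 / (1 + 2.856)
y = 3.696 / 3.856
y = 0.9585


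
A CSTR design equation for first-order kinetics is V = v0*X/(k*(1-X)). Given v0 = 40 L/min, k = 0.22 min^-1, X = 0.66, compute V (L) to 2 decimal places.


V = v0 * X / (k * (1 - X))
V = 40 * 0.66 / (0.22 * (1 - 0.66))
V = 26.4 / (0.22 * 0.34)
V = 26.4 / 0.0748
V = 352.94 L


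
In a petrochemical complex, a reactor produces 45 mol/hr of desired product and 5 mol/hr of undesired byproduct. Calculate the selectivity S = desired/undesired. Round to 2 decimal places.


S = desired product rate / undesired product rate
S = 45 / 5
S = 9.00


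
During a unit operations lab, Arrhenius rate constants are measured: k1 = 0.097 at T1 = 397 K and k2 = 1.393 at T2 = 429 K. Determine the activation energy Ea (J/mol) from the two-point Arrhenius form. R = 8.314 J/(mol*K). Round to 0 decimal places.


Ea = R * ln(k2/k1) / (1/T1 - 1/T2)
ln(k2/k1) = ln(1.393/0.097) = 2.664504
1/T1 - 1/T2 = 1/397 - 1/429 = 0.000187889357
Ea = 8.314 * 2.664504 / 0.000187889357
Ea = 117903 J/mol


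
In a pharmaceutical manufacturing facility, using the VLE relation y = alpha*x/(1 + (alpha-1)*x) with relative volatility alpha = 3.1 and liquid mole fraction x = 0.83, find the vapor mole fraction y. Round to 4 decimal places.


y = alpha*x / (1 + (alpha-1)*x)
y = 3.1*0.83 / (1 + (3.1-1)*0.83)
y = 2.573 / (1 + 1.743)
y = 2.573 / 2.743
y = 0.9380


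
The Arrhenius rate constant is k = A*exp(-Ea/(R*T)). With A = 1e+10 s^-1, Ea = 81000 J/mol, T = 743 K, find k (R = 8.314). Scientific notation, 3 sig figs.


k = A * exp(-Ea/(R*T))
k = 1e+10 * exp(-81000 / (8.314 * 743))
k = 1e+10 * exp(-13.112521)
k = 2.02e+04


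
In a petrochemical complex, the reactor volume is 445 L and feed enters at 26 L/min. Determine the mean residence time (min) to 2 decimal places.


tau = V / v0
tau = 445 / 26
tau = 17.12 min


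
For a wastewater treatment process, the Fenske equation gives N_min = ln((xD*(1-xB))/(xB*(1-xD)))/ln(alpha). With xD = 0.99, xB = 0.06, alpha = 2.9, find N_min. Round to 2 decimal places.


N_min = ln((xD*(1-xB))/(xB*(1-xD))) / ln(alpha)
Numerator inside ln: 0.9306 / 0.0006 = 1551.0
ln(1551.0) = 7.346655
ln(alpha) = ln(2.9) = 1.064711
N_min = 7.346655 / 1.064711 = 6.90


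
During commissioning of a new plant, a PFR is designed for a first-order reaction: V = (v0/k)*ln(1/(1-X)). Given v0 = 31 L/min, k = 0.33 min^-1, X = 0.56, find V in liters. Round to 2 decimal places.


V = (v0/k) * ln(1/(1-X))
V = (31/0.33) * ln(1/(1-0.56))
V = 93.939394 * ln(2.272727)
V = 93.939394 * 0.82098
V = 77.12 L


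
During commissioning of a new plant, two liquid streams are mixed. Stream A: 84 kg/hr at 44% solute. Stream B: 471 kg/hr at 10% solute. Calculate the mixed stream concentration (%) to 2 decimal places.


Mass balance on solute: F1*x1 + F2*x2 = F3*x3
F3 = F1 + F2 = 84 + 471 = 555 kg/hr
x3 = (F1*x1 + F2*x2)/F3
x3 = (84*0.44 + 471*0.1) / 555
x3 = 15.15%


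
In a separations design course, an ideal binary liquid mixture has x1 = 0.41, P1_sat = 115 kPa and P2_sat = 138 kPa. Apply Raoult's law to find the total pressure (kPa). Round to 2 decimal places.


P = x1*P1_sat + x2*P2_sat
x2 = 1 - x1 = 1 - 0.41 = 0.59
P = 0.41*115 + 0.59*138
P = 47.15 + 81.42
P = 128.57 kPa


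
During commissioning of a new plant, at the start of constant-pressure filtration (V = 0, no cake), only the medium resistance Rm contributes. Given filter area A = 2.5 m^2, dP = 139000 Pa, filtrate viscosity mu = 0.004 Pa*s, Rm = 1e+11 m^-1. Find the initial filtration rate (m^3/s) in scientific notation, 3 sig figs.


rate = A * dP / (mu * Rm)
rate = 2.5 * 139000 / (0.004 * 1e+11)
rate = 347500.0 / 4.000e+08
rate = 8.69e-04 m^3/s


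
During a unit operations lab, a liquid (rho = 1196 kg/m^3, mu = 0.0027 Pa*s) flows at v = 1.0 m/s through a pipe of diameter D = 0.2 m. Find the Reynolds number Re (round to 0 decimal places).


Re = rho * v * D / mu
Re = 1196 * 1.0 * 0.2 / 0.0027
Re = 239.2 / 0.0027
Re = 88593


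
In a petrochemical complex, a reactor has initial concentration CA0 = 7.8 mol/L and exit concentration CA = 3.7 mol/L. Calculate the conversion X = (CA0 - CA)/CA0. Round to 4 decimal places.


X = (CA0 - CA) / CA0
X = (7.8 - 3.7) / 7.8
X = 4.1 / 7.8
X = 0.5256


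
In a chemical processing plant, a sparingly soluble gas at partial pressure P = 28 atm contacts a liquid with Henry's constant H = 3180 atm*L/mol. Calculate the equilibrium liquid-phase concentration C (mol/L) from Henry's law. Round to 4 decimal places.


C = P / H
C = 28 / 3180
C = 0.0088 mol/L


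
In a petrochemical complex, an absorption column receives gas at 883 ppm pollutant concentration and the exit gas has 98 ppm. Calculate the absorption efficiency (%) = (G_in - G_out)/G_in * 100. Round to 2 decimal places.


Efficiency = (G_in - G_out) / G_in * 100%
Efficiency = (883 - 98) / 883 * 100
Efficiency = 785 / 883 * 100
Efficiency = 88.90%


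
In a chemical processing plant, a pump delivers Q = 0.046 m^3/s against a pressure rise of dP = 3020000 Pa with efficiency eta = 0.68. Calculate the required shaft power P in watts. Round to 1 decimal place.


P = Q * dP / eta
P = 0.046 * 3020000 / 0.68
P = 138920.0 / 0.68
P = 204294.1 W


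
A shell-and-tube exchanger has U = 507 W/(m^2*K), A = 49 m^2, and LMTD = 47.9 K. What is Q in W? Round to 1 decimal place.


Q = U * A * LMTD
Q = 507 * 49 * 47.9
Q = 1189979.7 W


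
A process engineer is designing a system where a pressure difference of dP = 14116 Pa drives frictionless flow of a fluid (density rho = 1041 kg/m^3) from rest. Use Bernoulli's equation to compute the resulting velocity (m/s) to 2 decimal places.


v = sqrt(2*dP/rho)
v = sqrt(2*14116/1041)
v = sqrt(27.120077)
v = 5.21 m/s


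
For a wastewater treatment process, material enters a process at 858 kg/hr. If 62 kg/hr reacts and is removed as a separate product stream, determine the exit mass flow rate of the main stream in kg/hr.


Steady-state mass balance on the main outlet: F_out = F_in - F_removed
F_out = 858 - 62
F_out = 796 kg/hr


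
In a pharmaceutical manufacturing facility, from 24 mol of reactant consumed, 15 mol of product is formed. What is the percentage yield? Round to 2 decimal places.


Yield = (moles product / moles consumed) * 100%
Yield = (15 / 24) * 100
Yield = 0.625 * 100
Yield = 62.50%


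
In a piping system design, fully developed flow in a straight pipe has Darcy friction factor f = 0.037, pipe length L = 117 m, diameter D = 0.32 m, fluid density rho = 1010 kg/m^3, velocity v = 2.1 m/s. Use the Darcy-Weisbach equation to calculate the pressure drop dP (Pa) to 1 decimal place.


dP = f * (L/D) * (rho*v^2/2)
dP = 0.037 * (117/0.32) * (1010*2.1^2/2)
L/D = 365.625
rho*v^2/2 = 1010*4.41/2 = 2227.05
dP = 0.037 * 365.625 * 2227.05
dP = 30127.8 Pa


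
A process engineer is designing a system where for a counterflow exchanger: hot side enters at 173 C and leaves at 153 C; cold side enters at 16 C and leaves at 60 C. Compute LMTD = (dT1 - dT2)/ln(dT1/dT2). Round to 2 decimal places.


dT1 = Th_in - Tc_out = 173 - 60 = 113
dT2 = Th_out - Tc_in = 153 - 16 = 137
LMTD = (dT1 - dT2) / ln(dT1/dT2)
LMTD = (113 - 137) / ln(113/137)
LMTD = 124.62 K


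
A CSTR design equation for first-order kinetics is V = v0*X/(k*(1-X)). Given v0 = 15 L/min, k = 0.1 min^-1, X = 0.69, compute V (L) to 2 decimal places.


V = v0 * X / (k * (1 - X))
V = 15 * 0.69 / (0.1 * (1 - 0.69))
V = 10.35 / (0.1 * 0.31)
V = 10.35 / 0.031
V = 333.87 L


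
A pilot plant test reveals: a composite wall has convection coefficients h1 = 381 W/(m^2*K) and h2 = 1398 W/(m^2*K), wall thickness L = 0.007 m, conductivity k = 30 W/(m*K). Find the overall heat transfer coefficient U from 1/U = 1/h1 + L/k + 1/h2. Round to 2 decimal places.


1/U = 1/h1 + L/k + 1/h2
1/U = 1/381 + 0.007/30 + 1/1398
1/U = 0.0026246719 + 0.0002333333 + 0.0007153076
1/U = 0.0035733128
U = 279.85 W/(m^2*K)


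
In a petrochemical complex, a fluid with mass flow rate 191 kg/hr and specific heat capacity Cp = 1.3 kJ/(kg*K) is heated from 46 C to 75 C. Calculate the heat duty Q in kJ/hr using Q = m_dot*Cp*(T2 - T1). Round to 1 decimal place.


Q = m_dot * Cp * (T2 - T1)
Q = 191 * 1.3 * (75 - 46)
Q = 191 * 1.3 * 29
Q = 7200.7 kJ/hr


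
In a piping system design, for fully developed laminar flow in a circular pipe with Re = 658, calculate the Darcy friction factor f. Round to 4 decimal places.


f = 64 / Re
f = 64 / 658
f = 0.0973


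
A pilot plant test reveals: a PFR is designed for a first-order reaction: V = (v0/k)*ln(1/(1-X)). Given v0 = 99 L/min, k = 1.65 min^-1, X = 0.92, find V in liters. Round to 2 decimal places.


V = (v0/k) * ln(1/(1-X))
V = (99/1.65) * ln(1/(1-0.92))
V = 60.0 * ln(12.5)
V = 60.0 * 2.525729
V = 151.54 L


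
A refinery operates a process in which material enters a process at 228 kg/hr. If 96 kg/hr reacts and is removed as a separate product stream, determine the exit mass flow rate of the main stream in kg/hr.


Steady-state mass balance on the main outlet: F_out = F_in - F_removed
F_out = 228 - 96
F_out = 132 kg/hr


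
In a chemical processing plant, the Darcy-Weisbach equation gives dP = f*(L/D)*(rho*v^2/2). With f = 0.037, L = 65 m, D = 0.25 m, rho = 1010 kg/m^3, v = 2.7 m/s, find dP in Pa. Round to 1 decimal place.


dP = f * (L/D) * (rho*v^2/2)
dP = 0.037 * (65/0.25) * (1010*2.7^2/2)
L/D = 260.0
rho*v^2/2 = 1010*7.29/2 = 3681.45
dP = 0.037 * 260.0 * 3681.45
dP = 35415.5 Pa


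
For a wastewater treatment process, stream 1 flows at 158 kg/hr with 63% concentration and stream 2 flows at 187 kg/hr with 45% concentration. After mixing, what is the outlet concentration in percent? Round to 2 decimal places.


Mass balance on solute: F1*x1 + F2*x2 = F3*x3
F3 = F1 + F2 = 158 + 187 = 345 kg/hr
x3 = (F1*x1 + F2*x2)/F3
x3 = (158*0.63 + 187*0.45) / 345
x3 = 53.24%


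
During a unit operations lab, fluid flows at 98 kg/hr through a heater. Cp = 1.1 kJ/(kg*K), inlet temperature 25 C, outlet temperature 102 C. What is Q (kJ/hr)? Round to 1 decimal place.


Q = m_dot * Cp * (T2 - T1)
Q = 98 * 1.1 * (102 - 25)
Q = 98 * 1.1 * 77
Q = 8300.6 kJ/hr


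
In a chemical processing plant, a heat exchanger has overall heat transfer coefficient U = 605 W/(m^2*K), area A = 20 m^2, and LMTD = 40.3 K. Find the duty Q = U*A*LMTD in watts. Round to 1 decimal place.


Q = U * A * LMTD
Q = 605 * 20 * 40.3
Q = 487630.0 W


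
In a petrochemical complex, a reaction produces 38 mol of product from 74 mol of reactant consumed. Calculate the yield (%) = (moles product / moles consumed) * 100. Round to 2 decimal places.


Yield = (moles product / moles consumed) * 100%
Yield = (38 / 74) * 100
Yield = 0.5135 * 100
Yield = 51.35%


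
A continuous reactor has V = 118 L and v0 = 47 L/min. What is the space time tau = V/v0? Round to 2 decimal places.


tau = V / v0
tau = 118 / 47
tau = 2.51 min


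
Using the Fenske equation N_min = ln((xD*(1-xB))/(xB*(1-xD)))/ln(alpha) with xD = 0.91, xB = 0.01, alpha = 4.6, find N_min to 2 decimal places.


N_min = ln((xD*(1-xB))/(xB*(1-xD))) / ln(alpha)
Numerator inside ln: 0.9009 / 0.0009 = 1001.0
ln(1001.0) = 6.908755
ln(alpha) = ln(4.6) = 1.526056
N_min = 6.908755 / 1.526056 = 4.53


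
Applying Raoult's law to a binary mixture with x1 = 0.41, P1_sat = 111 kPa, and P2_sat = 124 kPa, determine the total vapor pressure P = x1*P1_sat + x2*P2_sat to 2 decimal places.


P = x1*P1_sat + x2*P2_sat
x2 = 1 - x1 = 1 - 0.41 = 0.59
P = 0.41*111 + 0.59*124
P = 45.51 + 73.16
P = 118.67 kPa


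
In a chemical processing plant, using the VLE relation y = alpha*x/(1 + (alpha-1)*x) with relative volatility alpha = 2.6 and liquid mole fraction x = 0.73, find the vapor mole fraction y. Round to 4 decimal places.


y = alpha*x / (1 + (alpha-1)*x)
y = 2.6*0.73 / (1 + (2.6-1)*0.73)
y = 1.898 / (1 + 1.168)
y = 1.898 / 2.168
y = 0.8755


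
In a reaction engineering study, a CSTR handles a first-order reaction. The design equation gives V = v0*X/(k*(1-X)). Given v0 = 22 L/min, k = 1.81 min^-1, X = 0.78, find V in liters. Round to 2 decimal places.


V = v0 * X / (k * (1 - X))
V = 22 * 0.78 / (1.81 * (1 - 0.78))
V = 17.16 / (1.81 * 0.22)
V = 17.16 / 0.3982
V = 43.09 L
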